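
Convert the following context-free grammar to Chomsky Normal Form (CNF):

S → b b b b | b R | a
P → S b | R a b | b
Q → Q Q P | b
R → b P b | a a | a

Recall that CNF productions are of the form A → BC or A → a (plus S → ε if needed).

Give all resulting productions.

TB → b; S → a; TA → a; P → b; Q → b; R → a; S → TB X0; X0 → TB X1; X1 → TB TB; S → TB R; P → S TB; P → R X2; X2 → TA TB; Q → Q X3; X3 → Q P; R → TB X4; X4 → P TB; R → TA TA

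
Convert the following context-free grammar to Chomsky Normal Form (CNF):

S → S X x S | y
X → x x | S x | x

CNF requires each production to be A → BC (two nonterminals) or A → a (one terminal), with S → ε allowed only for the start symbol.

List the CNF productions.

TX → x; S → y; X → x; S → S X0; X0 → X X1; X1 → TX S; X → TX TX; X → S TX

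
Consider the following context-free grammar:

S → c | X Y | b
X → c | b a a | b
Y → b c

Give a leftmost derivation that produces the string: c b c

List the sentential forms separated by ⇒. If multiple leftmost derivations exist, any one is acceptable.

S ⇒ X Y ⇒ c Y ⇒ c b c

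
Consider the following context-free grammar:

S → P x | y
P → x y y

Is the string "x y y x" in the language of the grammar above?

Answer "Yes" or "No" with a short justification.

Yes - a valid derivation exists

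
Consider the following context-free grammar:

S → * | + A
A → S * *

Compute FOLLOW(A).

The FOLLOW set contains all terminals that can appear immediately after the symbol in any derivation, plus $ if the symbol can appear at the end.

We compute FOLLOW(A) using the standard algorithm.
FOLLOW(S) starts with {$}.
FIRST(A) = {*, +}
FIRST(S) = {*, +}
FOLLOW(A) = {$, *}
FOLLOW(S) = {$, *}
Therefore, FOLLOW(A) = {$, *}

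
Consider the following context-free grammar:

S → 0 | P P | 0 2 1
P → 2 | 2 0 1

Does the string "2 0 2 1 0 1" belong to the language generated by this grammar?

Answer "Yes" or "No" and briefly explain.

No - no valid derivation exists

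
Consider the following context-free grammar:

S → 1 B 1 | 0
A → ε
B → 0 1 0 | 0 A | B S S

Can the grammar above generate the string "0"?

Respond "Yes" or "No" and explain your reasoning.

Yes - a valid derivation exists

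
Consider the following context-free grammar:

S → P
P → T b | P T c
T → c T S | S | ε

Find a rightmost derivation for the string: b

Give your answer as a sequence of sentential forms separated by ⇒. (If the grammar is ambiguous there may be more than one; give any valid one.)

S ⇒ P ⇒ T b ⇒ b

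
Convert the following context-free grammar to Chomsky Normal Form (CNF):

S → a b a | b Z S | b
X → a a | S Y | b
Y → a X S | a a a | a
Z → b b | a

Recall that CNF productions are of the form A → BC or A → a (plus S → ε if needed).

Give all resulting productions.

TA → a; TB → b; S → b; X → b; Y → a; Z → a; S → TA X0; X0 → TB TA; S → TB X1; X1 → Z S; X → TA TA; X → S Y; Y → TA X2; X2 → X S; Y → TA X3; X3 → TA TA; Z → TB TB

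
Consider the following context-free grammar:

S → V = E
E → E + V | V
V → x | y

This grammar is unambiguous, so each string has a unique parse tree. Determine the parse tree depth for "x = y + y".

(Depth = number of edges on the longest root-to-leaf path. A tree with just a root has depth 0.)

4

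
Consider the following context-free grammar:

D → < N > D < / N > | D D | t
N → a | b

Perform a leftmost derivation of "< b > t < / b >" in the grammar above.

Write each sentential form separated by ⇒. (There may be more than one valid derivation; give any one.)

D ⇒ < N > D < / N > ⇒ < b > D < / N > ⇒ < b > t < / N > ⇒ < b > t < / b >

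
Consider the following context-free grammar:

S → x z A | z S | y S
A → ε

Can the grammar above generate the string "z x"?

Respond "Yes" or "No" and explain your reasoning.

No - no valid derivation exists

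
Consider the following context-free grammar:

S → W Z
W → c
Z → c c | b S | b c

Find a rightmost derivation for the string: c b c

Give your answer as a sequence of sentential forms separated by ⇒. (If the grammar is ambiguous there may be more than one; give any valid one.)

S ⇒ W Z ⇒ W b c ⇒ c b c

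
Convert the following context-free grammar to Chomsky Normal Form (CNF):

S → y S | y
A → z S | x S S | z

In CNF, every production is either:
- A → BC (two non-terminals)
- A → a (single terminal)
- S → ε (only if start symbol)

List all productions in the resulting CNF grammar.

TY → y; S → y; TZ → z; TX → x; A → z; S → TY S; A → TZ S; A → TX X0; X0 → S S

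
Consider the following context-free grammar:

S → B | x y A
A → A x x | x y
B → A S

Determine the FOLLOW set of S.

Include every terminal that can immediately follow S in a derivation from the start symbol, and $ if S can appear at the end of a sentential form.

We compute FOLLOW(S) using the standard algorithm.
FOLLOW(S) starts with {$}.
FIRST(A) = {x}
FIRST(B) = {x}
FIRST(S) = {x}
FOLLOW(A) = {$, x}
FOLLOW(B) = {$}
FOLLOW(S) = {$}
Therefore, FOLLOW(S) = {$}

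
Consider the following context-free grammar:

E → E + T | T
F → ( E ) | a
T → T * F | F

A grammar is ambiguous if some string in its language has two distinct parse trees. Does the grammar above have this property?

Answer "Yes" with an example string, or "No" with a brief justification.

No - the grammar is unambiguous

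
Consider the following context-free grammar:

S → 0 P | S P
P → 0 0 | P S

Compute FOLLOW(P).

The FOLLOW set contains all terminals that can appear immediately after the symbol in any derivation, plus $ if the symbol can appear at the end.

We compute FOLLOW(P) using the standard algorithm.
FOLLOW(S) starts with {$}.
FIRST(P) = {0}
FIRST(S) = {0}
FOLLOW(P) = {$, 0}
FOLLOW(S) = {$, 0}
Therefore, FOLLOW(P) = {$, 0}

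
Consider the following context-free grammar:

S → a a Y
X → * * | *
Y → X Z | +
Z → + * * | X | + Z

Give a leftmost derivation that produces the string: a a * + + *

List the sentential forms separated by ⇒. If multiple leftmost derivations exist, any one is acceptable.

S ⇒ a a Y ⇒ a a X Z ⇒ a a * Z ⇒ a a * + Z ⇒ a a * + + Z ⇒ a a * + + X ⇒ a a * + + *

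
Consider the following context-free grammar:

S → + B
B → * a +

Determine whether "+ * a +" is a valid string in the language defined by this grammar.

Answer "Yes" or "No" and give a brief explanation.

Yes - a valid derivation exists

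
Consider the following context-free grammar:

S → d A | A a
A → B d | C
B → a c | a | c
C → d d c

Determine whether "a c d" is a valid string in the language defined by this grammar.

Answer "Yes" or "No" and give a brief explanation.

No - no valid derivation exists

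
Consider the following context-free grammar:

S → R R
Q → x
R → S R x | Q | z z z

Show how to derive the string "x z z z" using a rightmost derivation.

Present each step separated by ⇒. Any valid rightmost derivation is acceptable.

S ⇒ R R ⇒ R z z z ⇒ Q z z z ⇒ x z z z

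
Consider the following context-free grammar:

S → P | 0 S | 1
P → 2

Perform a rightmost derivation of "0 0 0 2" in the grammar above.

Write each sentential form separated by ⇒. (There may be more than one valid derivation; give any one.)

S ⇒ 0 S ⇒ 0 0 S ⇒ 0 0 0 S ⇒ 0 0 0 P ⇒ 0 0 0 2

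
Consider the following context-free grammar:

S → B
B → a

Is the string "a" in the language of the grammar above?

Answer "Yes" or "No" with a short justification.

Yes - a valid derivation exists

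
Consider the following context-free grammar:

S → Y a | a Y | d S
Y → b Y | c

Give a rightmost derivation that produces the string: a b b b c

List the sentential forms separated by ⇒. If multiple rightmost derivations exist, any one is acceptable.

S ⇒ a Y ⇒ a b Y ⇒ a b b Y ⇒ a b b b Y ⇒ a b b b c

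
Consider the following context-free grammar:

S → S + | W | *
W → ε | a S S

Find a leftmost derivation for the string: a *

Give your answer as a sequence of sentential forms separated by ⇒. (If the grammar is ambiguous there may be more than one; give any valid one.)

S ⇒ W ⇒ a S S ⇒ a * S ⇒ a * W ⇒ a *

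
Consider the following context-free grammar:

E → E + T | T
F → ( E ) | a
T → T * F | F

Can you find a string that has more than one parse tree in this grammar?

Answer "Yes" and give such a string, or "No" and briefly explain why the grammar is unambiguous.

No - the grammar is unambiguous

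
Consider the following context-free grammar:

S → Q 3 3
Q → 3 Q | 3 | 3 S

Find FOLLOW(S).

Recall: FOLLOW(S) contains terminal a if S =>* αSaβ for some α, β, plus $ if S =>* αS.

We compute FOLLOW(S) using the standard algorithm.
FOLLOW(S) starts with {$}.
FIRST(Q) = {3}
FIRST(S) = {3}
FOLLOW(Q) = {3}
FOLLOW(S) = {$, 3}
Therefore, FOLLOW(S) = {$, 3}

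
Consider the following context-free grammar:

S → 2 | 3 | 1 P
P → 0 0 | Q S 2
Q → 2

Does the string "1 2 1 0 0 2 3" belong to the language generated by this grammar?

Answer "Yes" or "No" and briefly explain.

No - no valid derivation exists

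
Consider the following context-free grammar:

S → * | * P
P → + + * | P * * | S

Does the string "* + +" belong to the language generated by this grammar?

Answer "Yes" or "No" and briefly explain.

No - no valid derivation exists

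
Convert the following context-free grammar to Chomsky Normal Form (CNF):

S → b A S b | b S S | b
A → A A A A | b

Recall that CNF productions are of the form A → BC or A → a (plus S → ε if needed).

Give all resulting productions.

TB → b; S → b; A → b; S → TB X0; X0 → A X1; X1 → S TB; S → TB X2; X2 → S S; A → A X3; X3 → A X4; X4 → A A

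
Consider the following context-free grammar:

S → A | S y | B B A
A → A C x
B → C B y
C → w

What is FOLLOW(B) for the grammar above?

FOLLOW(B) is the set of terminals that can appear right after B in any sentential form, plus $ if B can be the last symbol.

We compute FOLLOW(B) using the standard algorithm.
FOLLOW(S) starts with {$}.
FIRST(A) = {}
FIRST(B) = {w}
FIRST(C) = {w}
FIRST(S) = {w}
FOLLOW(A) = {$, w, y}
FOLLOW(B) = {w, y}
FOLLOW(C) = {w, x}
FOLLOW(S) = {$, y}
Therefore, FOLLOW(B) = {w, y}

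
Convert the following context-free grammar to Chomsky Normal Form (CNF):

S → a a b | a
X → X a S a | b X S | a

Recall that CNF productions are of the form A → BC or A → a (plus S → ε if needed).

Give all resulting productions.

TA → a; TB → b; S → a; X → a; S → TA X0; X0 → TA TB; X → X X1; X1 → TA X2; X2 → S TA; X → TB X3; X3 → X S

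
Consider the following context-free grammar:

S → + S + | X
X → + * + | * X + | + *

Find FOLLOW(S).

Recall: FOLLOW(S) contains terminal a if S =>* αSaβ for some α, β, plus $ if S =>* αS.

We compute FOLLOW(S) using the standard algorithm.
FOLLOW(S) starts with {$}.
FIRST(S) = {*, +}
FIRST(X) = {*, +}
FOLLOW(S) = {$, +}
FOLLOW(X) = {$, +}
Therefore, FOLLOW(S) = {$, +}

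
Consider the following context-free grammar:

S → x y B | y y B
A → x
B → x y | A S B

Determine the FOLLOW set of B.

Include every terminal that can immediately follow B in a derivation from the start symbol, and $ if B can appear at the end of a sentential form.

We compute FOLLOW(B) using the standard algorithm.
FOLLOW(S) starts with {$}.
FIRST(A) = {x}
FIRST(B) = {x}
FIRST(S) = {x, y}
FOLLOW(A) = {x, y}
FOLLOW(B) = {$, x}
FOLLOW(S) = {$, x}
Therefore, FOLLOW(B) = {$, x}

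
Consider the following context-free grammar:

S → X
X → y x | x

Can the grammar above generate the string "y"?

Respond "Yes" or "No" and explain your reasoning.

No - no valid derivation exists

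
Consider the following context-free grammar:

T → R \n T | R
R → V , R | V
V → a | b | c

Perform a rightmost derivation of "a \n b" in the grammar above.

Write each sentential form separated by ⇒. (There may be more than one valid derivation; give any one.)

T ⇒ R \n T ⇒ R \n R ⇒ R \n V ⇒ R \n b ⇒ V \n b ⇒ a \n b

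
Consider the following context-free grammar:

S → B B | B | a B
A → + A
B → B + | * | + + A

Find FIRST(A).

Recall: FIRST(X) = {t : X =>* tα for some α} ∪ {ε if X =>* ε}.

We compute FIRST(A) using the standard algorithm.
FIRST(A) = {+}
FIRST(B) = {*, +}
FIRST(S) = {*, +, a}
Therefore, FIRST(A) = {+}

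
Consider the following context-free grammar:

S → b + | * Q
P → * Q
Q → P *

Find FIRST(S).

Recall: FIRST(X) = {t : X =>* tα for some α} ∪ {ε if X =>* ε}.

We compute FIRST(S) using the standard algorithm.
FIRST(P) = {*}
FIRST(Q) = {*}
FIRST(S) = {*, b}
Therefore, FIRST(S) = {*, b}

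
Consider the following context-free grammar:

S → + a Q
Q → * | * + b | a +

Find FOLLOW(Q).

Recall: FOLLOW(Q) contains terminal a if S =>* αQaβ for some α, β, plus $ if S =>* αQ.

We compute FOLLOW(Q) using the standard algorithm.
FOLLOW(S) starts with {$}.
FIRST(Q) = {*, a}
FIRST(S) = {+}
FOLLOW(Q) = {$}
FOLLOW(S) = {$}
Therefore, FOLLOW(Q) = {$}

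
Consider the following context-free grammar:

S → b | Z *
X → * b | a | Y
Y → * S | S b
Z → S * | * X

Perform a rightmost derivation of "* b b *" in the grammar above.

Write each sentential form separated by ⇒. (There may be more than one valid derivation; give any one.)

S ⇒ Z * ⇒ * X * ⇒ * Y * ⇒ * S b * ⇒ * b b *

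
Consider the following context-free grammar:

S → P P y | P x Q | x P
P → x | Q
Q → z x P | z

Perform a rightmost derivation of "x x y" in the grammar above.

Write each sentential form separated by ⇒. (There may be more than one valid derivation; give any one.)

S ⇒ P P y ⇒ P x y ⇒ x x y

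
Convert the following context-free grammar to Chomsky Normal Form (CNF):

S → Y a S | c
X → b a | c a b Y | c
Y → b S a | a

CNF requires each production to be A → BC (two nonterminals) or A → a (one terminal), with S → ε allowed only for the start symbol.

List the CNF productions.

TA → a; S → c; TB → b; TC → c; X → c; Y → a; S → Y X0; X0 → TA S; X → TB TA; X → TC X1; X1 → TA X2; X2 → TB Y; Y → TB X3; X3 → S TA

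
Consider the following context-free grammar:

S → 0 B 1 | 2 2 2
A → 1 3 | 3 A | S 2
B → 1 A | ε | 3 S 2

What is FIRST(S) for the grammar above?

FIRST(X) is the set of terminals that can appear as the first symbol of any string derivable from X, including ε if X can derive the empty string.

We compute FIRST(S) using the standard algorithm.
FIRST(A) = {0, 1, 2, 3}
FIRST(B) = {1, 3, ε}
FIRST(S) = {0, 2}
Therefore, FIRST(S) = {0, 2}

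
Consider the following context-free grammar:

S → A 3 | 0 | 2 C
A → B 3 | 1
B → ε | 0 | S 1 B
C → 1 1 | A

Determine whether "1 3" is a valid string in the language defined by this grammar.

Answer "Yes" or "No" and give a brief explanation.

Yes - a valid derivation exists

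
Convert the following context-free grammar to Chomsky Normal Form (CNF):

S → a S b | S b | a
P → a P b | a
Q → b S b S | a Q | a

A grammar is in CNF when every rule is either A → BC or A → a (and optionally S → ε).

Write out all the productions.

TA → a; TB → b; S → a; P → a; Q → a; S → TA X0; X0 → S TB; S → S TB; P → TA X1; X1 → P TB; Q → TB X2; X2 → S X3; X3 → TB S; Q → TA Q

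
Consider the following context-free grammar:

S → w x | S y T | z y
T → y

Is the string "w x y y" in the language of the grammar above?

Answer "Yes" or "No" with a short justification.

Yes - a valid derivation exists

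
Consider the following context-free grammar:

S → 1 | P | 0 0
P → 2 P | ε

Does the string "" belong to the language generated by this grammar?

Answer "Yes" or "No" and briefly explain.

Yes - a valid derivation exists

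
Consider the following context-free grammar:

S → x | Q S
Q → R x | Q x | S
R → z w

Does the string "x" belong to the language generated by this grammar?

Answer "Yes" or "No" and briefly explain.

Yes - a valid derivation exists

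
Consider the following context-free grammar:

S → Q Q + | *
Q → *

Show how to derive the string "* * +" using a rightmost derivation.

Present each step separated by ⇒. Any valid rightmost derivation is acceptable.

S ⇒ Q Q + ⇒ Q * + ⇒ * * +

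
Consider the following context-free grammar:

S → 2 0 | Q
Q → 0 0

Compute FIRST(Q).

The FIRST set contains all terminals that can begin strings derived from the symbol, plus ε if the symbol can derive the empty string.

We compute FIRST(Q) using the standard algorithm.
FIRST(Q) = {0}
FIRST(S) = {0, 2}
Therefore, FIRST(Q) = {0}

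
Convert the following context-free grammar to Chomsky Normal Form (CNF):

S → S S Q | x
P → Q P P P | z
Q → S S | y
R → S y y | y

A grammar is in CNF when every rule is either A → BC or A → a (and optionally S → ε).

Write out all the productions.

S → x; P → z; Q → y; TY → y; R → y; S → S X0; X0 → S Q; P → Q X1; X1 → P X2; X2 → P P; Q → S S; R → S X3; X3 → TY TY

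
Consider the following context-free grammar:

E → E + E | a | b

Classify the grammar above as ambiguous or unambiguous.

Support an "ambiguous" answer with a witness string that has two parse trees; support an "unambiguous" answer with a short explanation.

Ambiguous - the string 'b + b + b + a + b' has two distinct parse trees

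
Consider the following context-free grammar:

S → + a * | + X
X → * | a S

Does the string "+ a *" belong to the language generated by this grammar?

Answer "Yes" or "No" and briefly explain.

Yes - a valid derivation exists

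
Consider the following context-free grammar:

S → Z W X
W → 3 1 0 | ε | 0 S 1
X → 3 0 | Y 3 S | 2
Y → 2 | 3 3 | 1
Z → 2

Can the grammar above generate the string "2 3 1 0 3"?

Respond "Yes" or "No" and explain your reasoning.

No - no valid derivation exists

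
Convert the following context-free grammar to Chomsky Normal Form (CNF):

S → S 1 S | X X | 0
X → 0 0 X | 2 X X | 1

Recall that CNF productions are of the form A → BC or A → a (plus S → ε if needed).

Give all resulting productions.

T1 → 1; S → 0; T0 → 0; T2 → 2; X → 1; S → S X0; X0 → T1 S; S → X X; X → T0 X1; X1 → T0 X; X → T2 X2; X2 → X X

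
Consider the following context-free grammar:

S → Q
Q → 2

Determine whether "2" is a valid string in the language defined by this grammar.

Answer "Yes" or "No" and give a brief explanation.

Yes - a valid derivation exists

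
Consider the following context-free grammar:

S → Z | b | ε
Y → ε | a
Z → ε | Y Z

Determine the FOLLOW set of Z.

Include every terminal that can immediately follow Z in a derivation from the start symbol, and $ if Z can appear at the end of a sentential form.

We compute FOLLOW(Z) using the standard algorithm.
FOLLOW(S) starts with {$}.
FIRST(S) = {a, b, ε}
FIRST(Y) = {a, ε}
FIRST(Z) = {a, ε}
FOLLOW(S) = {$}
FOLLOW(Y) = {$, a}
FOLLOW(Z) = {$}
Therefore, FOLLOW(Z) = {$}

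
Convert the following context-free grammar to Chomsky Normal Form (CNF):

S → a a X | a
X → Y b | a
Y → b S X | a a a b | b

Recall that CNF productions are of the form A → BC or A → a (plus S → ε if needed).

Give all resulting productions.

TA → a; S → a; TB → b; X → a; Y → b; S → TA X0; X0 → TA X; X → Y TB; Y → TB X1; X1 → S X; Y → TA X2; X2 → TA X3; X3 → TA TB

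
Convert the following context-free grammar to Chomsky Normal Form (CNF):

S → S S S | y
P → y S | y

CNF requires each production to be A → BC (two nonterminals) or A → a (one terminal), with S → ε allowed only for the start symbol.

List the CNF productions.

S → y; TY → y; P → y; S → S X0; X0 → S S; P → TY S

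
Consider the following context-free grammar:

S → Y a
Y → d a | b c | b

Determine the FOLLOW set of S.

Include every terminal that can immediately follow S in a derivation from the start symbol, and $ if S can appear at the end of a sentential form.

We compute FOLLOW(S) using the standard algorithm.
FOLLOW(S) starts with {$}.
FIRST(S) = {b, d}
FIRST(Y) = {b, d}
FOLLOW(S) = {$}
FOLLOW(Y) = {a}
Therefore, FOLLOW(S) = {$}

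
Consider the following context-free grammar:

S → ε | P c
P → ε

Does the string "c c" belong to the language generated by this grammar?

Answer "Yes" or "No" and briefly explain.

No - no valid derivation exists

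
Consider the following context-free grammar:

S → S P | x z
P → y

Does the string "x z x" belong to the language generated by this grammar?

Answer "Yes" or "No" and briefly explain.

No - no valid derivation exists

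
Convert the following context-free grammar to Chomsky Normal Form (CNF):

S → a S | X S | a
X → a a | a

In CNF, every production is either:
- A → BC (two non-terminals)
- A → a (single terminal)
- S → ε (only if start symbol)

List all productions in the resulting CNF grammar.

TA → a; S → a; X → a; S → TA S; S → X S; X → TA TA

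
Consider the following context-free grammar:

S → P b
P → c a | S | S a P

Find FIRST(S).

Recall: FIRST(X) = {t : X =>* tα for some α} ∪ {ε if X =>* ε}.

We compute FIRST(S) using the standard algorithm.
FIRST(P) = {c}
FIRST(S) = {c}
Therefore, FIRST(S) = {c}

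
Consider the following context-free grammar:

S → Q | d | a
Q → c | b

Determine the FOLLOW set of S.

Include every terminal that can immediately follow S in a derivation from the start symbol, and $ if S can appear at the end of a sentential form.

We compute FOLLOW(S) using the standard algorithm.
FOLLOW(S) starts with {$}.
FIRST(Q) = {b, c}
FIRST(S) = {a, b, c, d}
FOLLOW(Q) = {$}
FOLLOW(S) = {$}
Therefore, FOLLOW(S) = {$}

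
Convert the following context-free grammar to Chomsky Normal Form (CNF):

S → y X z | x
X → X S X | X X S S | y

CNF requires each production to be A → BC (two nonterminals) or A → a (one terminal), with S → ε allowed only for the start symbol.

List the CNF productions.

TY → y; TZ → z; S → x; X → y; S → TY X0; X0 → X TZ; X → X X1; X1 → S X; X → X X2; X2 → X X3; X3 → S S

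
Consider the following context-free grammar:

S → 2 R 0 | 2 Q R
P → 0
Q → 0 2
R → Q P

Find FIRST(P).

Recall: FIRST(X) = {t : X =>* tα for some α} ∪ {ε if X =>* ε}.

We compute FIRST(P) using the standard algorithm.
FIRST(P) = {0}
FIRST(Q) = {0}
FIRST(R) = {0}
FIRST(S) = {2}
Therefore, FIRST(P) = {0}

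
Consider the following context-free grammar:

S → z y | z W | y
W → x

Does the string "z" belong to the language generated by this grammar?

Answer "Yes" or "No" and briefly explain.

No - no valid derivation exists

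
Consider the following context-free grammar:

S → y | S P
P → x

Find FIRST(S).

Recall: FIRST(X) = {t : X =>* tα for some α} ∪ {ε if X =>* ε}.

We compute FIRST(S) using the standard algorithm.
FIRST(P) = {x}
FIRST(S) = {y}
Therefore, FIRST(S) = {y}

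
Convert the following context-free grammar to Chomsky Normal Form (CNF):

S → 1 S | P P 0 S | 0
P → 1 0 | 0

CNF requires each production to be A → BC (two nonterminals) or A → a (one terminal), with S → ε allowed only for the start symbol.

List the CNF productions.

T1 → 1; T0 → 0; S → 0; P → 0; S → T1 S; S → P X0; X0 → P X1; X1 → T0 S; P → T1 T0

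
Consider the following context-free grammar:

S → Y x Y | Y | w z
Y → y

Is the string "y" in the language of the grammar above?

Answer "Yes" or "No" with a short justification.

Yes - a valid derivation exists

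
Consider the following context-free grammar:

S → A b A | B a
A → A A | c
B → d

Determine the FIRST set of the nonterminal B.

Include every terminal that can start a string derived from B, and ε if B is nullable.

We compute FIRST(B) using the standard algorithm.
FIRST(A) = {c}
FIRST(B) = {d}
FIRST(S) = {c, d}
Therefore, FIRST(B) = {d}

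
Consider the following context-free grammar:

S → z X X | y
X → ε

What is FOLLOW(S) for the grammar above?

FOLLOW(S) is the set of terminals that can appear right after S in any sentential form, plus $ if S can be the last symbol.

We compute FOLLOW(S) using the standard algorithm.
FOLLOW(S) starts with {$}.
FIRST(S) = {y, z}
FIRST(X) = {ε}
FOLLOW(S) = {$}
FOLLOW(X) = {$}
Therefore, FOLLOW(S) = {$}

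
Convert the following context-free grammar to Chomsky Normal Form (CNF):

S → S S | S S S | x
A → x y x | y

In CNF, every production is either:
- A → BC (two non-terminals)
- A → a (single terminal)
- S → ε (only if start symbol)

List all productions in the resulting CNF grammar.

S → x; TX → x; TY → y; A → y; S → S S; S → S X0; X0 → S S; A → TX X1; X1 → TY TX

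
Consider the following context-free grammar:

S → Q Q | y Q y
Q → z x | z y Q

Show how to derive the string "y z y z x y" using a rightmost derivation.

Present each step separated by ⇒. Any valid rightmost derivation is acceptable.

S ⇒ y Q y ⇒ y z y Q y ⇒ y z y z x y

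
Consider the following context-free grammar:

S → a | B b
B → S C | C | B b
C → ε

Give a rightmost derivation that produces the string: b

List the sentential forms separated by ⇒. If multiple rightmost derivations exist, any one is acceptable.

S ⇒ B b ⇒ C b ⇒ b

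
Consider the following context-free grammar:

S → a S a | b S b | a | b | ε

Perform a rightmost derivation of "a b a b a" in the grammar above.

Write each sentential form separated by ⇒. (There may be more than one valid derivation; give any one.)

S ⇒ a S a ⇒ a b S b a ⇒ a b a b a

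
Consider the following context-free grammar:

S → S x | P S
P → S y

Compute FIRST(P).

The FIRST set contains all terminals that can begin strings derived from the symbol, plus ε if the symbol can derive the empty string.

We compute FIRST(P) using the standard algorithm.
FIRST(P) = {}
FIRST(S) = {}
Therefore, FIRST(P) = {}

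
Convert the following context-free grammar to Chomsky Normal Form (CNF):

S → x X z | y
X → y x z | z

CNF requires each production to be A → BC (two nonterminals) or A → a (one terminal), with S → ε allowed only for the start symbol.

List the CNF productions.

TX → x; TZ → z; S → y; TY → y; X → z; S → TX X0; X0 → X TZ; X → TY X1; X1 → TX TZ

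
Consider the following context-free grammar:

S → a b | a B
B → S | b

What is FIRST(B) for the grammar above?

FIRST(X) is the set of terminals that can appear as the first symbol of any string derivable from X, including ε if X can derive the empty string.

We compute FIRST(B) using the standard algorithm.
FIRST(B) = {a, b}
FIRST(S) = {a}
Therefore, FIRST(B) = {a, b}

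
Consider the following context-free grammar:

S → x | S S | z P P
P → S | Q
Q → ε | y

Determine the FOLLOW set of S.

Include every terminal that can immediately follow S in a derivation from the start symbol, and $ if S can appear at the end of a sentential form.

We compute FOLLOW(S) using the standard algorithm.
FOLLOW(S) starts with {$}.
FIRST(P) = {x, y, z, ε}
FIRST(Q) = {y, ε}
FIRST(S) = {x, z}
FOLLOW(P) = {$, x, y, z}
FOLLOW(Q) = {$, x, y, z}
FOLLOW(S) = {$, x, y, z}
Therefore, FOLLOW(S) = {$, x, y, z}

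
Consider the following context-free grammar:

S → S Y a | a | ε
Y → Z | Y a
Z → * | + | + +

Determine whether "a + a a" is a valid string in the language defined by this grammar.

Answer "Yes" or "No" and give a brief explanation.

Yes - a valid derivation exists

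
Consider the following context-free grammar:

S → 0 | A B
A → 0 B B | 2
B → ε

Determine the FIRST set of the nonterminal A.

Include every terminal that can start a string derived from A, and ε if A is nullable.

We compute FIRST(A) using the standard algorithm.
FIRST(A) = {0, 2}
FIRST(B) = {ε}
FIRST(S) = {0, 2}
Therefore, FIRST(A) = {0, 2}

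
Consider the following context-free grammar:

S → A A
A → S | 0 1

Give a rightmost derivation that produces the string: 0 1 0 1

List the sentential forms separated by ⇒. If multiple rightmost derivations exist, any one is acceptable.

S ⇒ A A ⇒ A 0 1 ⇒ 0 1 0 1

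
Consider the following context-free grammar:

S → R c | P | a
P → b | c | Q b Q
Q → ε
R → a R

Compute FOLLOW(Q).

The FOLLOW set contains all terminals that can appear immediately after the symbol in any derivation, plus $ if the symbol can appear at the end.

We compute FOLLOW(Q) using the standard algorithm.
FOLLOW(S) starts with {$}.
FIRST(P) = {b, c}
FIRST(Q) = {ε}
FIRST(R) = {a}
FIRST(S) = {a, b, c}
FOLLOW(P) = {$}
FOLLOW(Q) = {$, b}
FOLLOW(R) = {c}
FOLLOW(S) = {$}
Therefore, FOLLOW(Q) = {$, b}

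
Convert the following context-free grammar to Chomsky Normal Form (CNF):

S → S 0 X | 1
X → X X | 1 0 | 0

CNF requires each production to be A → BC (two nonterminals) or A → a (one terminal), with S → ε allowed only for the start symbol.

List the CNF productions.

T0 → 0; S → 1; T1 → 1; X → 0; S → S X0; X0 → T0 X; X → X X; X → T1 T0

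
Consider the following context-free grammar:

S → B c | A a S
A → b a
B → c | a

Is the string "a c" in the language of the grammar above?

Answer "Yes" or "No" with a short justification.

Yes - a valid derivation exists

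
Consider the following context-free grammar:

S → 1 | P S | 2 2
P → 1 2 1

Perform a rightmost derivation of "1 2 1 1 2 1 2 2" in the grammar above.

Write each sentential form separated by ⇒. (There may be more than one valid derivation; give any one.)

S ⇒ P S ⇒ P P S ⇒ P P 2 2 ⇒ P 1 2 1 2 2 ⇒ 1 2 1 1 2 1 2 2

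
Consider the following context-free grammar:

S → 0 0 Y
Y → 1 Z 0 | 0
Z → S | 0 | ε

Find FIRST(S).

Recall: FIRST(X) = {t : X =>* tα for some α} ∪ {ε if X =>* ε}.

We compute FIRST(S) using the standard algorithm.
FIRST(S) = {0}
FIRST(Y) = {0, 1}
FIRST(Z) = {0, ε}
Therefore, FIRST(S) = {0}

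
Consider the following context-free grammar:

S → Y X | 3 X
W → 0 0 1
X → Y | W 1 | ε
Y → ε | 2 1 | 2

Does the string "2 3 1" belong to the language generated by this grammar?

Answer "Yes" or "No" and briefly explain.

No - no valid derivation exists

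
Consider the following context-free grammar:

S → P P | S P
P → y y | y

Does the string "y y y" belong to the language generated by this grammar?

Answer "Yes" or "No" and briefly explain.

Yes - a valid derivation exists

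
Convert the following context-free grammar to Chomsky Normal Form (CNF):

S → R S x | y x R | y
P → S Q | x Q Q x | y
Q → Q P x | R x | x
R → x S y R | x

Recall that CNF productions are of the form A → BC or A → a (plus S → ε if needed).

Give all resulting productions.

TX → x; TY → y; S → y; P → y; Q → x; R → x; S → R X0; X0 → S TX; S → TY X1; X1 → TX R; P → S Q; P → TX X2; X2 → Q X3; X3 → Q TX; Q → Q X4; X4 → P TX; Q → R TX; R → TX X5; X5 → S X6; X6 → TY R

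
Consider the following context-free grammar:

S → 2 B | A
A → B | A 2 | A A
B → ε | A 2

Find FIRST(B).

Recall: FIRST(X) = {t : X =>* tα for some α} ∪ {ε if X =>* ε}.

We compute FIRST(B) using the standard algorithm.
FIRST(A) = {2, ε}
FIRST(B) = {2, ε}
FIRST(S) = {2, ε}
Therefore, FIRST(B) = {2, ε}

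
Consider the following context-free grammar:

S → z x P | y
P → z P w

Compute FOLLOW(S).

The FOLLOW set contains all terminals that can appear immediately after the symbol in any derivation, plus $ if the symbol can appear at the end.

We compute FOLLOW(S) using the standard algorithm.
FOLLOW(S) starts with {$}.
FIRST(P) = {z}
FIRST(S) = {y, z}
FOLLOW(P) = {$, w}
FOLLOW(S) = {$}
Therefore, FOLLOW(S) = {$}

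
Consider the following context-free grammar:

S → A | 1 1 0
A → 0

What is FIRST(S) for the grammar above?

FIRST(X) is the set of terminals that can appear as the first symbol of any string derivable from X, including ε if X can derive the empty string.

We compute FIRST(S) using the standard algorithm.
FIRST(A) = {0}
FIRST(S) = {0, 1}
Therefore, FIRST(S) = {0, 1}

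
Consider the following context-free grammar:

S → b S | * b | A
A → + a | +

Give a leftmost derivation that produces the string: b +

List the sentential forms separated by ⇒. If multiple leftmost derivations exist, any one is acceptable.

S ⇒ b S ⇒ b A ⇒ b +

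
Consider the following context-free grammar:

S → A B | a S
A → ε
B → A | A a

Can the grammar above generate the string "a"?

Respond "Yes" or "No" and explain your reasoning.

Yes - a valid derivation exists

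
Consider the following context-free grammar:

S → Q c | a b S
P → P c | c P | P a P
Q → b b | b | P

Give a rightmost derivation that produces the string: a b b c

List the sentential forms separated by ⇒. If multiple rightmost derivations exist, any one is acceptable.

S ⇒ a b S ⇒ a b Q c ⇒ a b b c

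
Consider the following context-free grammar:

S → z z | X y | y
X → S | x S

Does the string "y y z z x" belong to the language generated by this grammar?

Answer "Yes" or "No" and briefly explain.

No - no valid derivation exists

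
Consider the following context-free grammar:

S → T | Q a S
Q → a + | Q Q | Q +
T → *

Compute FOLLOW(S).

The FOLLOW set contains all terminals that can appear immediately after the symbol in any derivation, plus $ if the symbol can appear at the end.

We compute FOLLOW(S) using the standard algorithm.
FOLLOW(S) starts with {$}.
FIRST(Q) = {a}
FIRST(S) = {*, a}
FIRST(T) = {*}
FOLLOW(Q) = {+, a}
FOLLOW(S) = {$}
FOLLOW(T) = {$}
Therefore, FOLLOW(S) = {$}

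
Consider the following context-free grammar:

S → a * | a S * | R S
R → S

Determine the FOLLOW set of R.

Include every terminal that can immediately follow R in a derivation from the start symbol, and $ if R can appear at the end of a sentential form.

We compute FOLLOW(R) using the standard algorithm.
FOLLOW(S) starts with {$}.
FIRST(R) = {a}
FIRST(S) = {a}
FOLLOW(R) = {a}
FOLLOW(S) = {$, *, a}
Therefore, FOLLOW(R) = {a}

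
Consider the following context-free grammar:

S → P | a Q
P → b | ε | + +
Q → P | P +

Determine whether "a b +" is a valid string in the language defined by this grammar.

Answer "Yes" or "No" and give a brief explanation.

Yes - a valid derivation exists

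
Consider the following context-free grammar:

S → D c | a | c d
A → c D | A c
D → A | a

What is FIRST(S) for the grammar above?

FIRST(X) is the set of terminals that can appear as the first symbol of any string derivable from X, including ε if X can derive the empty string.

We compute FIRST(S) using the standard algorithm.
FIRST(A) = {c}
FIRST(D) = {a, c}
FIRST(S) = {a, c}
Therefore, FIRST(S) = {a, c}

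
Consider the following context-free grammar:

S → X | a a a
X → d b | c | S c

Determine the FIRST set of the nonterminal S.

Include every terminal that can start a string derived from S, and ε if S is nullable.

We compute FIRST(S) using the standard algorithm.
FIRST(S) = {a, c, d}
FIRST(X) = {a, c, d}
Therefore, FIRST(S) = {a, c, d}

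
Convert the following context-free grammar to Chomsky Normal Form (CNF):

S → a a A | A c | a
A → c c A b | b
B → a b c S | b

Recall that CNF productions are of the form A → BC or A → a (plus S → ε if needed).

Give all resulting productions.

TA → a; TC → c; S → a; TB → b; A → b; B → b; S → TA X0; X0 → TA A; S → A TC; A → TC X1; X1 → TC X2; X2 → A TB; B → TA X3; X3 → TB X4; X4 → TC S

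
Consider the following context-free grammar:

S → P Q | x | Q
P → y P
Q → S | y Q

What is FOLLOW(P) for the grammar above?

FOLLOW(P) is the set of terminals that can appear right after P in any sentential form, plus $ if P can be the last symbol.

We compute FOLLOW(P) using the standard algorithm.
FOLLOW(S) starts with {$}.
FIRST(P) = {y}
FIRST(Q) = {x, y}
FIRST(S) = {x, y}
FOLLOW(P) = {x, y}
FOLLOW(Q) = {$}
FOLLOW(S) = {$}
Therefore, FOLLOW(P) = {x, y}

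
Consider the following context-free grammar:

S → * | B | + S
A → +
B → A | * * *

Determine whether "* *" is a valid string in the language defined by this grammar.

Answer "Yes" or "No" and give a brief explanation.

No - no valid derivation exists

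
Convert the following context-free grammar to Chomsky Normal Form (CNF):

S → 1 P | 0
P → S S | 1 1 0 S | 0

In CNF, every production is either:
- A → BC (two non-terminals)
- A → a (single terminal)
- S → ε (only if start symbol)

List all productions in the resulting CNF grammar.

T1 → 1; S → 0; T0 → 0; P → 0; S → T1 P; P → S S; P → T1 X0; X0 → T1 X1; X1 → T0 S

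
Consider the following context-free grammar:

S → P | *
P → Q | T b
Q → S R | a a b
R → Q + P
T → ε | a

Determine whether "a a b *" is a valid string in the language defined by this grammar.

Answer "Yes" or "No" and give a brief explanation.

No - no valid derivation exists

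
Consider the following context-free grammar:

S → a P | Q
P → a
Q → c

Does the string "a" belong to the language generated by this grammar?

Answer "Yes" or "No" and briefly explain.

No - no valid derivation exists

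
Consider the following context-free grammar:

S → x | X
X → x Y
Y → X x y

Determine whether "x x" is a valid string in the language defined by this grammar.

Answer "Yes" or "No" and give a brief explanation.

No - no valid derivation exists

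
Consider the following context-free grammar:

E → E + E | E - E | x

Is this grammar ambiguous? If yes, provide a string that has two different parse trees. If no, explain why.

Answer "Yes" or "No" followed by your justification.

Yes - the string 'x - x - x + x - x' has two distinct leftmost derivations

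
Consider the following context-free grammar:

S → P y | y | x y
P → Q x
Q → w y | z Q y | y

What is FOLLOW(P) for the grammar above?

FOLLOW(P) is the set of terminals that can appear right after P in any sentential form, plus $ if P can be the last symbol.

We compute FOLLOW(P) using the standard algorithm.
FOLLOW(S) starts with {$}.
FIRST(P) = {w, y, z}
FIRST(Q) = {w, y, z}
FIRST(S) = {w, x, y, z}
FOLLOW(P) = {y}
FOLLOW(Q) = {x, y}
FOLLOW(S) = {$}
Therefore, FOLLOW(P) = {y}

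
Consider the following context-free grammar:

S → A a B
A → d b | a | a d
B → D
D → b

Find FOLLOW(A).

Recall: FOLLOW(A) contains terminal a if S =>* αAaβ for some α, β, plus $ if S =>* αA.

We compute FOLLOW(A) using the standard algorithm.
FOLLOW(S) starts with {$}.
FIRST(A) = {a, d}
FIRST(B) = {b}
FIRST(D) = {b}
FIRST(S) = {a, d}
FOLLOW(A) = {a}
FOLLOW(B) = {$}
FOLLOW(D) = {$}
FOLLOW(S) = {$}
Therefore, FOLLOW(A) = {a}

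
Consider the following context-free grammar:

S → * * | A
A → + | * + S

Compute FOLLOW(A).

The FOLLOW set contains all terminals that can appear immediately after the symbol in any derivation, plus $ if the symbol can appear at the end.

We compute FOLLOW(A) using the standard algorithm.
FOLLOW(S) starts with {$}.
FIRST(A) = {*, +}
FIRST(S) = {*, +}
FOLLOW(A) = {$}
FOLLOW(S) = {$}
Therefore, FOLLOW(A) = {$}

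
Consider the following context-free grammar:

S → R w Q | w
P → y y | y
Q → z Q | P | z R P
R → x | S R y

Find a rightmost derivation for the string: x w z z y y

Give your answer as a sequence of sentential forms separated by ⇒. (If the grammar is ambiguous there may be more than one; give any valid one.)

S ⇒ R w Q ⇒ R w z Q ⇒ R w z z Q ⇒ R w z z P ⇒ R w z z y y ⇒ x w z z y y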